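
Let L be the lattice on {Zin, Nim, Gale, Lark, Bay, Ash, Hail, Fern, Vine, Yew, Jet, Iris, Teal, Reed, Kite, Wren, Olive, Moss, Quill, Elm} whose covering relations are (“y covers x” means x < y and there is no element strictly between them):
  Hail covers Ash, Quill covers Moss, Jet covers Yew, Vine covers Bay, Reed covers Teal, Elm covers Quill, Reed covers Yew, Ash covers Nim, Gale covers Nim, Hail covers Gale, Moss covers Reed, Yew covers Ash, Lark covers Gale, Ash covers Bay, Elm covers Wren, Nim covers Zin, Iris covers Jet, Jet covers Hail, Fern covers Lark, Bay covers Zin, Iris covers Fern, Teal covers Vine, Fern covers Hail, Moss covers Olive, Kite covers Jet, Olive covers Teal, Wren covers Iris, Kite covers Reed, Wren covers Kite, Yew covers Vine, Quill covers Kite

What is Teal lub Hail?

Kite

Common upper bounds of {Teal, Hail}: Elm, Kite, Quill, Wren.
The least among these is Kite.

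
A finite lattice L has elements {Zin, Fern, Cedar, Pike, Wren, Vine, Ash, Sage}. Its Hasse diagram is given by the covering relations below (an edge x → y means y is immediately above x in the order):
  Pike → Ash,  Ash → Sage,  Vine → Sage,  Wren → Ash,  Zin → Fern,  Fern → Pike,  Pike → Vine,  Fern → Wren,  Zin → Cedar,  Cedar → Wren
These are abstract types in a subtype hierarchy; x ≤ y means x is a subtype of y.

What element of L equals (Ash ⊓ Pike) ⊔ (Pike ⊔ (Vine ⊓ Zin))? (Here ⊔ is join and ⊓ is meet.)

Pike

Ash ∧ Pike = Pike
Vine ∧ Zin = Zin
Pike ∨ Zin = Pike
Pike ∨ Pike = Pike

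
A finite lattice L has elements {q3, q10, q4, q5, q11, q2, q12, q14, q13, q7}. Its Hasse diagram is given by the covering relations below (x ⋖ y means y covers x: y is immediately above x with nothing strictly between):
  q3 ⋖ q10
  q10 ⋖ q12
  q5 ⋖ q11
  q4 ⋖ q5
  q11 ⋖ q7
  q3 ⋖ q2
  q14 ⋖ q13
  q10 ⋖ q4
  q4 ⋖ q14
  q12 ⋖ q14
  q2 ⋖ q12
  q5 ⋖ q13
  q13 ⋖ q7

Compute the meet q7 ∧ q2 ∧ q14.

Common lower bounds of {q7, q2, q14}: q2, q3.
The greatest among these is q2.

q2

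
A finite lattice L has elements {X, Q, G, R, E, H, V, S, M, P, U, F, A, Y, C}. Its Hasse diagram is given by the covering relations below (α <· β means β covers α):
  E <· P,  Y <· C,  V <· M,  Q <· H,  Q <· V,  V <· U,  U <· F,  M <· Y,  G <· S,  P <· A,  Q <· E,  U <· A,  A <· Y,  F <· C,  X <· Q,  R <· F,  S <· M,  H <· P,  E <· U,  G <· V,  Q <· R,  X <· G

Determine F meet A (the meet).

U

Common lower bounds of {F, A}: E, G, Q, U, V, X.
The greatest among these is U.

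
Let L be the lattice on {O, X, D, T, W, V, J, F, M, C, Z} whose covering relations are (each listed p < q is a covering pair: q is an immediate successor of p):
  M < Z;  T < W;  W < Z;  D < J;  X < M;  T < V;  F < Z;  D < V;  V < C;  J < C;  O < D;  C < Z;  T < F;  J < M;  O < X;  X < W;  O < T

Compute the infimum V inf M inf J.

Common lower bounds of {V, M, J}: D, O.
The greatest among these is D.

D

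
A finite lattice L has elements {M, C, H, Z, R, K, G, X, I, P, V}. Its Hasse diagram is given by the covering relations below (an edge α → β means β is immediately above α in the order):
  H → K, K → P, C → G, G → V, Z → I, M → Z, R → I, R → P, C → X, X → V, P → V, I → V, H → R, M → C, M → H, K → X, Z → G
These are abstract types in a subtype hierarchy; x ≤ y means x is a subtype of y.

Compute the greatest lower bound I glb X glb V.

Common lower bounds of {I, X, V}: H, M.
The greatest among these is H.

H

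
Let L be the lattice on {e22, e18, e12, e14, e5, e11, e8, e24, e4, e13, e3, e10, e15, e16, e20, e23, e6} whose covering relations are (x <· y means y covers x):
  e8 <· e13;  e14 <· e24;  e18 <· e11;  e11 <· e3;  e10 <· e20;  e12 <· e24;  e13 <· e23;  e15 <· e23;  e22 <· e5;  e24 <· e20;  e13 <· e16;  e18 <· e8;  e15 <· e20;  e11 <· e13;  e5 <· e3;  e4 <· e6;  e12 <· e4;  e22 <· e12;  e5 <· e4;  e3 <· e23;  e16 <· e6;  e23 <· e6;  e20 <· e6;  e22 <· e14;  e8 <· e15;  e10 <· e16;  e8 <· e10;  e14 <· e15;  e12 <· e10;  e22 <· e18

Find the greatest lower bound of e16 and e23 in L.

e13

Common lower bounds of {e16, e23}: e11, e13, e18, e22, e8.
The greatest among these is e13.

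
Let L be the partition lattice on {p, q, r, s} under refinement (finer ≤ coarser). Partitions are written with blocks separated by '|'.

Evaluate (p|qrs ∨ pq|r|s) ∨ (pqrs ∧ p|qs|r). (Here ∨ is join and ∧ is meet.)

pqrs

p|qrs ∨ pq|r|s = pqrs
pqrs ∧ p|qs|r = p|qs|r
pqrs ∨ p|qs|r = pqrs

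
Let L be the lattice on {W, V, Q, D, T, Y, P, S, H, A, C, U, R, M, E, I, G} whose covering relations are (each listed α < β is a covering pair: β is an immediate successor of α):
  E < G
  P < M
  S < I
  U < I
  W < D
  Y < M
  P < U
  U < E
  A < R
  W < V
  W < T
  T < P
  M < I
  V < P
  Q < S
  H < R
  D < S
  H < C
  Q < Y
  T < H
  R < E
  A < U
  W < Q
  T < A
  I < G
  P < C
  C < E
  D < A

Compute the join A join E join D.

Common upper bounds of {A, E, D}: E, G.
The least among these is E.

E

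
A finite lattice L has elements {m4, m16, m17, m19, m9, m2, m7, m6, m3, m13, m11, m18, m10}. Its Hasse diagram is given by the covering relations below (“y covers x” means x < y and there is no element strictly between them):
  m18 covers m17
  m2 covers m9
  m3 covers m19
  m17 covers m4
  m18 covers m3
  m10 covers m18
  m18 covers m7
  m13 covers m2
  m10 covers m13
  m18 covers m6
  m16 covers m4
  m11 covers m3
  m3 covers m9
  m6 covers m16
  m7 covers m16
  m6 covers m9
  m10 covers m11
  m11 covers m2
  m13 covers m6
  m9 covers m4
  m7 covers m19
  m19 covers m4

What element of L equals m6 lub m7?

m6 ∨ m7 = m18

m18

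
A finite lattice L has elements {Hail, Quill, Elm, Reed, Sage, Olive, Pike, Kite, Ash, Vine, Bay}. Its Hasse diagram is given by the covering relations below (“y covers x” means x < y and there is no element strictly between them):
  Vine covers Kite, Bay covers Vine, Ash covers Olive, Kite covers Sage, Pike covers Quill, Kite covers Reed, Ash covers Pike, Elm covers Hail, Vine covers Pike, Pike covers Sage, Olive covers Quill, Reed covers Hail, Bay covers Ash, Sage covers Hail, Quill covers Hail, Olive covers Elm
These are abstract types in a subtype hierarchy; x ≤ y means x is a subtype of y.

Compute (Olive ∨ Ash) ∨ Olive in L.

Ash

Olive ∨ Ash = Ash
Ash ∨ Olive = Ash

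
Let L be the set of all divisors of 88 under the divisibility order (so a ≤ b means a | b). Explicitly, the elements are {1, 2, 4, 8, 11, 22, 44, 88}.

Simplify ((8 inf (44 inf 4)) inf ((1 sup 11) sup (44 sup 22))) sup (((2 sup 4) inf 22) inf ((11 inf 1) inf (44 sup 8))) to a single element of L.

4

44 ∧ 4 = 4
8 ∧ 4 = 4
1 ∨ 11 = 11
44 ∨ 22 = 44
11 ∨ 44 = 44
4 ∧ 44 = 4
2 ∨ 4 = 4
4 ∧ 22 = 2
11 ∧ 1 = 1
44 ∨ 8 = 88
1 ∧ 88 = 1
2 ∧ 1 = 1
4 ∨ 1 = 4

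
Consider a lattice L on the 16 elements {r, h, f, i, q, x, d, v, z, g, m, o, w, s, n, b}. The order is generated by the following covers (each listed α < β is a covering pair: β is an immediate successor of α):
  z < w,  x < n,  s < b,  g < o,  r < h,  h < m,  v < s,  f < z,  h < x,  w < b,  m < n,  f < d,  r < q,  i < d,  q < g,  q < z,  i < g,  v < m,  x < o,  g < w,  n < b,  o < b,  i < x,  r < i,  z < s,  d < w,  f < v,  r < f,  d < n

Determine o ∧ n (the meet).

Common lower bounds of {o, n}: h, i, r, x.
The greatest among these is x.

x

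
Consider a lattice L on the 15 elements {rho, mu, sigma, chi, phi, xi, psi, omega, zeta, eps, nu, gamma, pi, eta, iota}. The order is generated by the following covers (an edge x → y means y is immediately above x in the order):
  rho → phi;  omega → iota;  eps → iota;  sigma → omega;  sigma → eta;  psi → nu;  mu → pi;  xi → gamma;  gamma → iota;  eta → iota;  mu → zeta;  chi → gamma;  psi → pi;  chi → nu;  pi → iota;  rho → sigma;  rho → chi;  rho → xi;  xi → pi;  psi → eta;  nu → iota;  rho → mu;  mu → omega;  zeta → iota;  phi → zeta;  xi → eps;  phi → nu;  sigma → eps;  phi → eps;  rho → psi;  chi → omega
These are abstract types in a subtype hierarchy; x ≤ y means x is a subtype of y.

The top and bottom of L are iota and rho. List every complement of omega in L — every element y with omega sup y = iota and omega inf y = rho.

Need y with omega ∨ y = iota and omega ∧ y = rho.
Checking each element gives: phi, psi, xi.

phi, psi, xi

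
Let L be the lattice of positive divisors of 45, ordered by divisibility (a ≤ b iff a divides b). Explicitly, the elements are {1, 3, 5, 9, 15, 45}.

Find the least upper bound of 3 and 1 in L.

In the divisibility order, the join is the least common multiple: lcm(3, 1) = 3.

3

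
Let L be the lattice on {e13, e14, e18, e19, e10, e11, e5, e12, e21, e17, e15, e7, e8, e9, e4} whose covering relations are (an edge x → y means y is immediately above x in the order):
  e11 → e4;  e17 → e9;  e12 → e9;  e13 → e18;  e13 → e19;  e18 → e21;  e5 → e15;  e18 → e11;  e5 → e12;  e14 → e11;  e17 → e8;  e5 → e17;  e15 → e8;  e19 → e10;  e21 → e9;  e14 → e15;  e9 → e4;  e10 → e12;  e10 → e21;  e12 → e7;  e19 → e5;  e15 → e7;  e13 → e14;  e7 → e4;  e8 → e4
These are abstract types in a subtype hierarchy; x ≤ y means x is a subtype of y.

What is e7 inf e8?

Common lower bounds of {e7, e8}: e13, e14, e15, e19, e5.
The greatest among these is e15.

e15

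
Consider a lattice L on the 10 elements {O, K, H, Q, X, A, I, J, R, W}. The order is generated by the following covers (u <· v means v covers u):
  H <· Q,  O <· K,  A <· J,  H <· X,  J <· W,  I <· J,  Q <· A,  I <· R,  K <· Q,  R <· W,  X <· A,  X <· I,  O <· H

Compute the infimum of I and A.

Common lower bounds of {I, A}: H, O, X.
The greatest among these is X.

X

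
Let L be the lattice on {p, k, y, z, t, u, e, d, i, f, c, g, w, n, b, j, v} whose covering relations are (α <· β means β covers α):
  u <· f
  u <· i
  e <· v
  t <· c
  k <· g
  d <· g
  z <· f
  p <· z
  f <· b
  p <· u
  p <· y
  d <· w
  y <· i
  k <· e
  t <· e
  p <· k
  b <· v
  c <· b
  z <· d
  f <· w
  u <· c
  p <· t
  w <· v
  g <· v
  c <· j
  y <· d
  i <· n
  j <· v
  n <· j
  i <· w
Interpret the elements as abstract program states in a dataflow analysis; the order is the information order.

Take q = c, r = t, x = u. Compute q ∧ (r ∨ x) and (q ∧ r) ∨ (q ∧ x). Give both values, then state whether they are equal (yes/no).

c; c; yes

r ∨ x = c, so q ∧ (r ∨ x) = c ∧ c = c.
q ∧ r = t and q ∧ x = u, so (q ∧ r) ∨ (q ∧ x) = t ∨ u = c.
Equal: yes.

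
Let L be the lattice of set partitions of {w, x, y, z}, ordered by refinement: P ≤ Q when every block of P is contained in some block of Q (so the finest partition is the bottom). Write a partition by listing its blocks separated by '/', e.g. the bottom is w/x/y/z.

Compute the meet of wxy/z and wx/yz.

The meet (common refinement) of wxy/z and wx/yz intersects blocks pairwise, giving wx/y/z.

wx/y/z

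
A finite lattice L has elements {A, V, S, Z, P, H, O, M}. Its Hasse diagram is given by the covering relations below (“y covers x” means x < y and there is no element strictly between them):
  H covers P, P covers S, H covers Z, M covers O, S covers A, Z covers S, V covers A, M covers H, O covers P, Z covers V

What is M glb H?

Common lower bounds of {M, H}: A, H, P, S, V, Z.
The greatest among these is H.

H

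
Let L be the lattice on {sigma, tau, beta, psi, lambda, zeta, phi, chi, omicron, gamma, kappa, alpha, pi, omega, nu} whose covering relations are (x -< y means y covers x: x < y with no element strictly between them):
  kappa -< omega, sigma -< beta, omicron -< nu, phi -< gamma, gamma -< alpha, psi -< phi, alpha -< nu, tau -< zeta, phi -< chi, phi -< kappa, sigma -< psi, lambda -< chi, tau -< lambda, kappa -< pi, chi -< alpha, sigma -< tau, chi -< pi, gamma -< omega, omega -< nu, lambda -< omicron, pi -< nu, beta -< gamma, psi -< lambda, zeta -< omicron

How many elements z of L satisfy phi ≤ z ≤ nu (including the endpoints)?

8

The interval [phi, nu] = {alpha, chi, gamma, kappa, nu, omega, phi, pi}, which has 8 elements.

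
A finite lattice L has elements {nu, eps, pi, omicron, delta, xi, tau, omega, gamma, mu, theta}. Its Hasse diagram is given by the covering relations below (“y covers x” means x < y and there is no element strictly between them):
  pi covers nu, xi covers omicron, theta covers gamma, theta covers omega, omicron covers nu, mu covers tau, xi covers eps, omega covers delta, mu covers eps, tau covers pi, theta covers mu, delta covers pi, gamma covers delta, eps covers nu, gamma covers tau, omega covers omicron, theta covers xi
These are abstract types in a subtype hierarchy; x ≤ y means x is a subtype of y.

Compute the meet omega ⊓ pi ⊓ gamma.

pi

Common lower bounds of {omega, pi, gamma}: nu, pi.
The greatest among these is pi.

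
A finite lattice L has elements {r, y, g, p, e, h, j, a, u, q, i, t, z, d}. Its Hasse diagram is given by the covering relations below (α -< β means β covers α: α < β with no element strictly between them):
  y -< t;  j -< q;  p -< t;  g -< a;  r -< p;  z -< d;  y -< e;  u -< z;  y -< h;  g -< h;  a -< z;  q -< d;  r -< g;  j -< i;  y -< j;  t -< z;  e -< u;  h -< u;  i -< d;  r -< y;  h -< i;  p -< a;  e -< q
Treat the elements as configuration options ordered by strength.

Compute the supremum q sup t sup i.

d

Common upper bounds of {q, t, i}: d.
The least among these is d.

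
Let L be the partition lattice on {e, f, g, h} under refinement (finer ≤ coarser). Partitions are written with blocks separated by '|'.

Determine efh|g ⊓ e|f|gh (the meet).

The meet (common refinement) of efh|g and e|f|gh intersects blocks pairwise, giving e|f|g|h.

e|f|g|h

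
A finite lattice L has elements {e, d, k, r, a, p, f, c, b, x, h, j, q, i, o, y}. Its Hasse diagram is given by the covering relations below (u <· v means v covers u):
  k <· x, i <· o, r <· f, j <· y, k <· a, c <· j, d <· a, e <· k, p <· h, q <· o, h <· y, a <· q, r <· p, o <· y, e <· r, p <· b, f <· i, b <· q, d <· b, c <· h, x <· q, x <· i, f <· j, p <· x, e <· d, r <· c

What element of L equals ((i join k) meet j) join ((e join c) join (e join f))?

i ∨ k = i
i ∧ j = f
e ∨ c = c
e ∨ f = f
c ∨ f = j
f ∨ j = j

j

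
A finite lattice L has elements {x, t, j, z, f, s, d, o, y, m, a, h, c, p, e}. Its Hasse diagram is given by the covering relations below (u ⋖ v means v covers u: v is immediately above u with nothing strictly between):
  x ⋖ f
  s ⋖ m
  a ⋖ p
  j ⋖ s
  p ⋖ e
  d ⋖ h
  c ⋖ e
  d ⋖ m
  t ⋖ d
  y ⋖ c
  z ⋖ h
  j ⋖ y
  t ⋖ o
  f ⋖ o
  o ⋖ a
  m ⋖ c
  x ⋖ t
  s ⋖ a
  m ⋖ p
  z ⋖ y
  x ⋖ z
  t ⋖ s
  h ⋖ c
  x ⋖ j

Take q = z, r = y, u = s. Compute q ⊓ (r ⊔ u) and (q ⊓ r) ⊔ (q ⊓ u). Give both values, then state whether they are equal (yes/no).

z; z; yes

r ⊔ u = c, so q ⊓ (r ⊔ u) = z ⊓ c = z.
q ⊓ r = z and q ⊓ u = x, so (q ⊓ r) ⊔ (q ⊓ u) = z ⊔ x = z.
Equal: yes.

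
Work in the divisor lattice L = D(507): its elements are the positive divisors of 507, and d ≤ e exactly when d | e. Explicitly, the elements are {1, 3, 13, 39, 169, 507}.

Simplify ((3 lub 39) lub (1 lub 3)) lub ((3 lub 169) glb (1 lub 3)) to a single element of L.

3 ∨ 39 = 39
1 ∨ 3 = 3
39 ∨ 3 = 39
3 ∨ 169 = 507
1 ∨ 3 = 3
507 ∧ 3 = 3
39 ∨ 3 = 39

39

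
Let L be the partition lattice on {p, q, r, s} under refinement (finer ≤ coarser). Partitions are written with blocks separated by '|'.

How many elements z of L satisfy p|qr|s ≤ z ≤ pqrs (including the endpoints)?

5

The interval [p|qr|s, pqrs] = {pqrs, pqr|s, ps|qr, p|qrs, p|qr|s}, which has 5 elements.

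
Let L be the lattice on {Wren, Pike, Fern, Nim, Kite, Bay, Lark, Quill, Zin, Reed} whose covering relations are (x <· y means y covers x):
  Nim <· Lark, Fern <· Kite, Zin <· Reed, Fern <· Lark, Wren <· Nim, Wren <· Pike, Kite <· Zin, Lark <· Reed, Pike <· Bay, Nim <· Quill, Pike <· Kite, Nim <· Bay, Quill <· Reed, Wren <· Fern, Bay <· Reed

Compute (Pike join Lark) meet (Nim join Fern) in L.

Pike ∨ Lark = Reed
Nim ∨ Fern = Lark
Reed ∧ Lark = Lark

Lark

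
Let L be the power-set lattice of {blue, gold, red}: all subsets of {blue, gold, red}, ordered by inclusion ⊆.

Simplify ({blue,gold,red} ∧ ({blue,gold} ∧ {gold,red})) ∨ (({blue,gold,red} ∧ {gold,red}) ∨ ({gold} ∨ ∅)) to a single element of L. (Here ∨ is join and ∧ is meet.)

{gold,red}

{blue,gold} ∧ {gold,red} = {gold}
{blue,gold,red} ∧ {gold} = {gold}
{blue,gold,red} ∧ {gold,red} = {gold,red}
{gold} ∨ ∅ = {gold}
{gold,red} ∨ {gold} = {gold,red}
{gold} ∨ {gold,red} = {gold,red}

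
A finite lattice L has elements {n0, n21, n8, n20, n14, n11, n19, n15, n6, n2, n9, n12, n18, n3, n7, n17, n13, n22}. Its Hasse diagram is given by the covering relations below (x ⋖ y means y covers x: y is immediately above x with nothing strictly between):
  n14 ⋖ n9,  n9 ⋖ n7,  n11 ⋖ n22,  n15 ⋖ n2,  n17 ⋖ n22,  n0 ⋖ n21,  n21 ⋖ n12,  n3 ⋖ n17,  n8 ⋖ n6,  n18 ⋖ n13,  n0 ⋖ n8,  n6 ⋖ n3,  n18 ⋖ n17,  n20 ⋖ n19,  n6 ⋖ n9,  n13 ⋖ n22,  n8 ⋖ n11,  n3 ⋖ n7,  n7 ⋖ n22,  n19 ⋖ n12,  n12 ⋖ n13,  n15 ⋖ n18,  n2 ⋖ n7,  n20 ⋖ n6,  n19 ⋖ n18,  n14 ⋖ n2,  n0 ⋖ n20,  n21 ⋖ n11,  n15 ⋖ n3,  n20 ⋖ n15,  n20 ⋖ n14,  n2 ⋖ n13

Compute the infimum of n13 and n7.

n2

Common lower bounds of {n13, n7}: n0, n14, n15, n2, n20.
The greatest among these is n2.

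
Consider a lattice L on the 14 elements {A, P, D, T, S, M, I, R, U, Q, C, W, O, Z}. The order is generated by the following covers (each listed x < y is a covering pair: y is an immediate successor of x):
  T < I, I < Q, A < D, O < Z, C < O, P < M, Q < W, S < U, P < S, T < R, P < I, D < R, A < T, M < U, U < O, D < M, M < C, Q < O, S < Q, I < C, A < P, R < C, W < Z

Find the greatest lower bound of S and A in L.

Common lower bounds of {S, A}: A.
The greatest among these is A.

A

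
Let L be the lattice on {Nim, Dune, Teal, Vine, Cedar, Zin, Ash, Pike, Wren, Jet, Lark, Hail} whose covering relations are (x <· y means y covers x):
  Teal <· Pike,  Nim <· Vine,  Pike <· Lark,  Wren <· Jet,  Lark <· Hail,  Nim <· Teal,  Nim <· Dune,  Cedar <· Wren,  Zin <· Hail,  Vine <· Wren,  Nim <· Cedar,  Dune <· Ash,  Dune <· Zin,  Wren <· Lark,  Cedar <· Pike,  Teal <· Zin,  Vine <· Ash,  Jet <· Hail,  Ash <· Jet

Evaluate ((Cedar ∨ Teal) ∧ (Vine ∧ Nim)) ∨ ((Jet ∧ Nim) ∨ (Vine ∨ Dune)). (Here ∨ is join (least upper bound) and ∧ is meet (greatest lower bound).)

Cedar ∨ Teal = Pike
Vine ∧ Nim = Nim
Pike ∧ Nim = Nim
Jet ∧ Nim = Nim
Vine ∨ Dune = Ash
Nim ∨ Ash = Ash
Nim ∨ Ash = Ash

Ash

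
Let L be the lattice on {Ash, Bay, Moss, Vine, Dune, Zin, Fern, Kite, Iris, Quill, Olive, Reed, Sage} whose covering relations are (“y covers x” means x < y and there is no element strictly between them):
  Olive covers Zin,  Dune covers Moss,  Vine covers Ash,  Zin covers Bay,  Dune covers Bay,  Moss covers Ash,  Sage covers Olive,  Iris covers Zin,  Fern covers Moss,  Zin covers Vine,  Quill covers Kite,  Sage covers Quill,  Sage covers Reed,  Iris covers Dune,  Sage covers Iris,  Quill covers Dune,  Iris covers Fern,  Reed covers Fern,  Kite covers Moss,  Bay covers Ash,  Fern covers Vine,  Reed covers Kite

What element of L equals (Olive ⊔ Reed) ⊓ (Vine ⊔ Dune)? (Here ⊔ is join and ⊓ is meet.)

Iris

Olive ∨ Reed = Sage
Vine ∨ Dune = Iris
Sage ∧ Iris = Iris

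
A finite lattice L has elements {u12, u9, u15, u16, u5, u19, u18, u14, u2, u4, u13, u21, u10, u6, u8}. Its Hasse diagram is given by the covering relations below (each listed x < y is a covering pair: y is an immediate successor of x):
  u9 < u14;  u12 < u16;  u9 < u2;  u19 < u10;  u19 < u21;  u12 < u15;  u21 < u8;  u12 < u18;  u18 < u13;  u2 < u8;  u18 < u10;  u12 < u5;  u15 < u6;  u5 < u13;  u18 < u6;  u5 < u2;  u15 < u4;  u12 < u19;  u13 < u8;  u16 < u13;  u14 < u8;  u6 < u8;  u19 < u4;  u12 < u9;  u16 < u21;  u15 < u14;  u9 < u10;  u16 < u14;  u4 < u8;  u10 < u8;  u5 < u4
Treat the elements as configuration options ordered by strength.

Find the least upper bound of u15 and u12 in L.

u15

Common upper bounds of {u15, u12}: u14, u15, u4, u6, u8.
The least among these is u15.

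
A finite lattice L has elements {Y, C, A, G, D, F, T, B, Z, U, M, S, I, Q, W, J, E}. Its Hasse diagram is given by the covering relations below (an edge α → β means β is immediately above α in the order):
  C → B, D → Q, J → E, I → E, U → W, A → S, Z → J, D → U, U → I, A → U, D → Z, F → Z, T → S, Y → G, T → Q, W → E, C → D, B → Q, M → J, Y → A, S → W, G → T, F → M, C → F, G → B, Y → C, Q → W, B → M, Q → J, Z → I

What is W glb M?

B

Common lower bounds of {W, M}: B, C, G, Y.
The greatest among these is B.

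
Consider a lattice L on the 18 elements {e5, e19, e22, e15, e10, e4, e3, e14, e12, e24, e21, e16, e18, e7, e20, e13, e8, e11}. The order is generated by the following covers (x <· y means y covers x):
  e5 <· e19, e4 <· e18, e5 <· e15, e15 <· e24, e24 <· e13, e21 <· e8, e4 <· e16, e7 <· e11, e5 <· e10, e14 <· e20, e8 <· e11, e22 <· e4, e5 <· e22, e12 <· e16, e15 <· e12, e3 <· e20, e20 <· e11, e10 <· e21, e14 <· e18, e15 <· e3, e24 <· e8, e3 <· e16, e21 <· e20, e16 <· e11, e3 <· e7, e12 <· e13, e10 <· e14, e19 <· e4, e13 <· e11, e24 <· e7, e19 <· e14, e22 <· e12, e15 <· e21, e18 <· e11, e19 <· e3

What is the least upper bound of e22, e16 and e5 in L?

Common upper bounds of {e22, e16, e5}: e11, e16.
The least among these is e16.

e16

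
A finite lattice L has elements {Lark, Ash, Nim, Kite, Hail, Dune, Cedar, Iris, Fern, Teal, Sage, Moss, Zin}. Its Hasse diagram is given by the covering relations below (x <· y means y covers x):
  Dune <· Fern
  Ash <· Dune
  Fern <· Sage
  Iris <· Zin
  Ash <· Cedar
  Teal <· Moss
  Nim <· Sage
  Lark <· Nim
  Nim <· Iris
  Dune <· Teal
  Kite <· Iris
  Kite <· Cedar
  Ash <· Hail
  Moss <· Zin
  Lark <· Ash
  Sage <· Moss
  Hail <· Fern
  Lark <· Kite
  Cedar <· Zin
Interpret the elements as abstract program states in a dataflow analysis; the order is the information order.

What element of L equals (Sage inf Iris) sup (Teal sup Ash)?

Sage ∧ Iris = Nim
Teal ∨ Ash = Teal
Nim ∨ Teal = Moss

Moss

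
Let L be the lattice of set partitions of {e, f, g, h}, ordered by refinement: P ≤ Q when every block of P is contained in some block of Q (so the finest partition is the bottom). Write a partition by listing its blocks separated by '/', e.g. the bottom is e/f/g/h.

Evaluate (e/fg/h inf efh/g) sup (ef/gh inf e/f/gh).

e/f/gh

e/fg/h ∧ efh/g = e/f/g/h
ef/gh ∧ e/f/gh = e/f/gh
e/f/g/h ∨ e/f/gh = e/f/gh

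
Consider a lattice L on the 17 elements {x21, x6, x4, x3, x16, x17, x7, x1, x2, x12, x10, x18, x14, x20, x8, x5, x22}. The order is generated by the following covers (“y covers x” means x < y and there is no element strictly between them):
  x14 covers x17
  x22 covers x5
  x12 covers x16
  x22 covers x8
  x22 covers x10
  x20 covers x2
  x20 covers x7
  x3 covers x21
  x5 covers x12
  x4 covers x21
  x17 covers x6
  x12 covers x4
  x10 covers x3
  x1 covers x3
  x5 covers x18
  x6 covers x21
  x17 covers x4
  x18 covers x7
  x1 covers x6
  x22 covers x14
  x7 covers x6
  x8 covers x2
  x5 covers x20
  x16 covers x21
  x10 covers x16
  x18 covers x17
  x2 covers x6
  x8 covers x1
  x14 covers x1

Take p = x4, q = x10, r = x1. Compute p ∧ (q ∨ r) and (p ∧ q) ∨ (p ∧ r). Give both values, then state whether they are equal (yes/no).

q ∨ r = x22, so p ∧ (q ∨ r) = x4 ∧ x22 = x4.
p ∧ q = x21 and p ∧ r = x21, so (p ∧ q) ∨ (p ∧ r) = x21 ∨ x21 = x21.
Equal: no.

x4; x21; no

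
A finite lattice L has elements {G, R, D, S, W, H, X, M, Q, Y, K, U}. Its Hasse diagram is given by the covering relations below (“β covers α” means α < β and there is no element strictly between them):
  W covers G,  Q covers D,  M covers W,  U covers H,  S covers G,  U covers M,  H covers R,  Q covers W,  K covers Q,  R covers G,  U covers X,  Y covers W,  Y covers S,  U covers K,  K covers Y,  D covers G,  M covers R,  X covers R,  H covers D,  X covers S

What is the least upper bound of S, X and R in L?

X

Common upper bounds of {S, X, R}: U, X.
The least among these is X.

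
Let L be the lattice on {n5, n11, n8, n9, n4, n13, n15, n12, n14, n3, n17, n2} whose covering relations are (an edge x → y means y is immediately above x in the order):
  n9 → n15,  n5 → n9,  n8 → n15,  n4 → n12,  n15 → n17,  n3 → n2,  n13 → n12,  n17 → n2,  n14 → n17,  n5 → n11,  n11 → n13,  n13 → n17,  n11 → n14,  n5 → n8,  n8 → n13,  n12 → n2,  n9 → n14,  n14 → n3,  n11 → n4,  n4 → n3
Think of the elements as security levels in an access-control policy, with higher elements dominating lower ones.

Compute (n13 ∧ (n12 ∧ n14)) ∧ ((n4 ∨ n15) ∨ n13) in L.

n12 ∧ n14 = n11
n13 ∧ n11 = n11
n4 ∨ n15 = n2
n2 ∨ n13 = n2
n11 ∧ n2 = n11

n11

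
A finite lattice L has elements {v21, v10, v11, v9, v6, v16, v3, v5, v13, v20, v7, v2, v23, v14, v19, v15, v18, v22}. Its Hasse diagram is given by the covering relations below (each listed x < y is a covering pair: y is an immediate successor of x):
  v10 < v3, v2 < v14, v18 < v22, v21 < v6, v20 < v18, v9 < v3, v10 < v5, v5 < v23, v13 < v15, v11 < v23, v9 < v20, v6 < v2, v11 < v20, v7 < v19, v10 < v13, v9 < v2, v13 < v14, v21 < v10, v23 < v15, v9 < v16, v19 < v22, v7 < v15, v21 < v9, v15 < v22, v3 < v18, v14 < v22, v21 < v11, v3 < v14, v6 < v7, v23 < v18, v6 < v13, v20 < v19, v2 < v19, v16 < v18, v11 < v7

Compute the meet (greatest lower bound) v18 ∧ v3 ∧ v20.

Common lower bounds of {v18, v3, v20}: v21, v9.
The greatest among these is v9.

v9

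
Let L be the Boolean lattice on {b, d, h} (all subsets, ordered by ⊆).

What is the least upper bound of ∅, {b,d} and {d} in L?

{b,d}

Under ⊆, join is union: ∅ ∪ {b,d} ∪ {d} = {b,d}.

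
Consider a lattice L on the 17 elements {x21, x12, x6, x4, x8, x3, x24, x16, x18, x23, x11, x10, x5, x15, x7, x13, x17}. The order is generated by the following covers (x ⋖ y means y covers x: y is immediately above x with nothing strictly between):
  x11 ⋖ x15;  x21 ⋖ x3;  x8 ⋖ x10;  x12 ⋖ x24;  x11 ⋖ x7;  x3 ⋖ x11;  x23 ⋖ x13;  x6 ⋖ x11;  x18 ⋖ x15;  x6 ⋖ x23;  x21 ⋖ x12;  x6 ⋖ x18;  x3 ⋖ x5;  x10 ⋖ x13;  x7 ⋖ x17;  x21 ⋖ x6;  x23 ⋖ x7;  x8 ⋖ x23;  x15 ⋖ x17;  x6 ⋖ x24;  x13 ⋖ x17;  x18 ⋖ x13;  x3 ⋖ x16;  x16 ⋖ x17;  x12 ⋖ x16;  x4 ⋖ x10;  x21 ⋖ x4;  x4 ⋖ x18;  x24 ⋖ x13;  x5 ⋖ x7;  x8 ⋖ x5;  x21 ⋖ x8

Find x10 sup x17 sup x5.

Common upper bounds of {x10, x17, x5}: x17.
The least among these is x17.

x17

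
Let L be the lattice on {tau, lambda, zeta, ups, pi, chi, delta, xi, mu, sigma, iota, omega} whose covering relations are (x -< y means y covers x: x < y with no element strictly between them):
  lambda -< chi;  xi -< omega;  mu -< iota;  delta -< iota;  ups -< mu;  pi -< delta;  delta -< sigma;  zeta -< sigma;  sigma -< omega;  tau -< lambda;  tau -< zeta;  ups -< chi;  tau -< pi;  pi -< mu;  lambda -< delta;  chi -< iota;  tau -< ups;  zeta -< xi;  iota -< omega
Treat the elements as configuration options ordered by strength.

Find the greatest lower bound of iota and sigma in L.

Common lower bounds of {iota, sigma}: delta, lambda, pi, tau.
The greatest among these is delta.

delta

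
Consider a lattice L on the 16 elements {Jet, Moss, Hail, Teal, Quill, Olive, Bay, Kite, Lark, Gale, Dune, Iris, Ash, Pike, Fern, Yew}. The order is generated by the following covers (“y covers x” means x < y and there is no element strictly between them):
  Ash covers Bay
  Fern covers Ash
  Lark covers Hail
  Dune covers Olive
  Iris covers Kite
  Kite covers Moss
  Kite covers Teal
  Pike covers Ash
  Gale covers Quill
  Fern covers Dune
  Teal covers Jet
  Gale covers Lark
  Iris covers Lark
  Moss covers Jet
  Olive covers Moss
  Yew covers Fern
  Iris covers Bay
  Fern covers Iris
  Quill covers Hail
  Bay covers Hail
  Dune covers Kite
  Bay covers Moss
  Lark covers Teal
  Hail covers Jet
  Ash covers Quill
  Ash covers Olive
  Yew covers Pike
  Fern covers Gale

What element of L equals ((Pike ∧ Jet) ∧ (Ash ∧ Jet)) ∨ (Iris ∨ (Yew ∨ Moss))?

Yew

Pike ∧ Jet = Jet
Ash ∧ Jet = Jet
Jet ∧ Jet = Jet
Yew ∨ Moss = Yew
Iris ∨ Yew = Yew
Jet ∨ Yew = Yew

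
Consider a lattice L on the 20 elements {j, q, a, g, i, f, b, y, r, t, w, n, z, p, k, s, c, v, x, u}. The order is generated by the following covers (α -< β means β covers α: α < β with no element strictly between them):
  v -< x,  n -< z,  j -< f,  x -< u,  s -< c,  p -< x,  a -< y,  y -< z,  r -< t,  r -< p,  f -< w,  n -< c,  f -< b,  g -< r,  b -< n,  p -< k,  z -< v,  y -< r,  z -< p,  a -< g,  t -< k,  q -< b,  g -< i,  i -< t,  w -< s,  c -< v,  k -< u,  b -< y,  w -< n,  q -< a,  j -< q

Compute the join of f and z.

z

Common upper bounds of {f, z}: k, p, u, v, x, z.
The least among these is z.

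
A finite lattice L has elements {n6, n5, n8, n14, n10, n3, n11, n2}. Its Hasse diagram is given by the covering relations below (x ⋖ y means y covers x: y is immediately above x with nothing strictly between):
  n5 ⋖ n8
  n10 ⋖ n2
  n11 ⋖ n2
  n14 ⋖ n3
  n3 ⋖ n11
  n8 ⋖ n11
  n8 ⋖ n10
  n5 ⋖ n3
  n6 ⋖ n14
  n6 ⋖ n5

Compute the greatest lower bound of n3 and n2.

n3

Common lower bounds of {n3, n2}: n14, n3, n5, n6.
The greatest among these is n3.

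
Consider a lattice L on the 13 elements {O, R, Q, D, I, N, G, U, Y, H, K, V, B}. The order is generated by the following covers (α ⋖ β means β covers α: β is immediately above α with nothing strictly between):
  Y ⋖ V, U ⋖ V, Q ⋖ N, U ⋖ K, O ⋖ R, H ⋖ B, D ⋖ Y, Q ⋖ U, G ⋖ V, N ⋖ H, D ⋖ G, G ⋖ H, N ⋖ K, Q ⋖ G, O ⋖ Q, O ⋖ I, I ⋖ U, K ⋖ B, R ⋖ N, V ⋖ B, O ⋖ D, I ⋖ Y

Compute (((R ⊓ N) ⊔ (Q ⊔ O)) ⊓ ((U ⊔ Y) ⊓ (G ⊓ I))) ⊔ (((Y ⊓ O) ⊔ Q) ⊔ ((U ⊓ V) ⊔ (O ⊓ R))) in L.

U

R ∧ N = R
Q ∨ O = Q
R ∨ Q = N
U ∨ Y = V
G ∧ I = O
V ∧ O = O
N ∧ O = O
Y ∧ O = O
O ∨ Q = Q
U ∧ V = U
O ∧ R = O
U ∨ O = U
Q ∨ U = U
O ∨ U = U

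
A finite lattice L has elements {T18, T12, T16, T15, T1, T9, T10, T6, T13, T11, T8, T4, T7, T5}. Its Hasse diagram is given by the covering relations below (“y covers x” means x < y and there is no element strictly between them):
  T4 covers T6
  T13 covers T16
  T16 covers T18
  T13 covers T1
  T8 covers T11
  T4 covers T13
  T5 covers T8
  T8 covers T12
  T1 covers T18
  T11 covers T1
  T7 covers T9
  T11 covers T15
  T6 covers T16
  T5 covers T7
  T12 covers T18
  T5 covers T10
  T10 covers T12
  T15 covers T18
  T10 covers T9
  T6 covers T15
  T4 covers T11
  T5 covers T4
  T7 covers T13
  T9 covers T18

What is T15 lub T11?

Common upper bounds of {T15, T11}: T11, T4, T5, T8.
The least among these is T11.

T11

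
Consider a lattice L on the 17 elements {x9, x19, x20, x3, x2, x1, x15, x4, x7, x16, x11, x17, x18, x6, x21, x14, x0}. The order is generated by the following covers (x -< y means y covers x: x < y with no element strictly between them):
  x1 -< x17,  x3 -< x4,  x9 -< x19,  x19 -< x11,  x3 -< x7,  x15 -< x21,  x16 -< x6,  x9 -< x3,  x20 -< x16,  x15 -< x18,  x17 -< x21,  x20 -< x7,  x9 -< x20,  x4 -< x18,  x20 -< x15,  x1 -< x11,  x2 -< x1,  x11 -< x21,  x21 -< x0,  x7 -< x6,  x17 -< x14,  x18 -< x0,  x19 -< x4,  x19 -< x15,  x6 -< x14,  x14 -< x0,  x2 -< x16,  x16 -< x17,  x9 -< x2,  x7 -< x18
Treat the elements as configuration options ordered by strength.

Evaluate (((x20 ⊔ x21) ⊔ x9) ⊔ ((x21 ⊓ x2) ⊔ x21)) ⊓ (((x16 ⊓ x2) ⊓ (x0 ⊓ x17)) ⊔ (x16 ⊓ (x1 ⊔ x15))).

x20 ∨ x21 = x21
x21 ∨ x9 = x21
x21 ∧ x2 = x2
x2 ∨ x21 = x21
x21 ∨ x21 = x21
x16 ∧ x2 = x2
x0 ∧ x17 = x17
x2 ∧ x17 = x2
x1 ∨ x15 = x21
x16 ∧ x21 = x16
x2 ∨ x16 = x16
x21 ∧ x16 = x16

x16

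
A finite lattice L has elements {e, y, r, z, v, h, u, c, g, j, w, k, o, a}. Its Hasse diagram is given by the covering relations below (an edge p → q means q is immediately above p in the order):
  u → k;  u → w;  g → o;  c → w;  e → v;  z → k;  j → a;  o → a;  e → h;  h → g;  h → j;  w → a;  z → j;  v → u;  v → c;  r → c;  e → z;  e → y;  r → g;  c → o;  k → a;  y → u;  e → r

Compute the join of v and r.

Common upper bounds of {v, r}: a, c, o, w.
The least among these is c.

c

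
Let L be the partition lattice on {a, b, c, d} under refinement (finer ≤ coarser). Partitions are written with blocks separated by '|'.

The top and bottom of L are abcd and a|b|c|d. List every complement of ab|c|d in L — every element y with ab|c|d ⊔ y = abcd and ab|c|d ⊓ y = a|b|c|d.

Need y with ab|c|d ∨ y = abcd and ab|c|d ∧ y = a|b|c|d.
Checking each element gives: acd|b, ac|bd, ad|bc, a|bcd.

acd|b, ac|bd, ad|bc, a|bcd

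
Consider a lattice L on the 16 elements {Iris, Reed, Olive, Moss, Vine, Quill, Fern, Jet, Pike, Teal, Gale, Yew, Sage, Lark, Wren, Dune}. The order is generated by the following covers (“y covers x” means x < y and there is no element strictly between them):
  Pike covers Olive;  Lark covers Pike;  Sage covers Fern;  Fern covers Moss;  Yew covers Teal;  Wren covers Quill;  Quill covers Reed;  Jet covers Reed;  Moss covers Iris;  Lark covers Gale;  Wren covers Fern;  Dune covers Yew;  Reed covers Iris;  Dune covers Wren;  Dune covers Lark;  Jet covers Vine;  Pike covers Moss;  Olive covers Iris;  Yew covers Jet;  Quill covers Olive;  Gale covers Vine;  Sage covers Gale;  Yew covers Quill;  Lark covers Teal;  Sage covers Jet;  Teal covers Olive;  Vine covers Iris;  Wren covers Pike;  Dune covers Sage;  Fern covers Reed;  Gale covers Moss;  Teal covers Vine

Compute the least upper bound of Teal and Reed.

Yew

Common upper bounds of {Teal, Reed}: Dune, Yew.
The least among these is Yew.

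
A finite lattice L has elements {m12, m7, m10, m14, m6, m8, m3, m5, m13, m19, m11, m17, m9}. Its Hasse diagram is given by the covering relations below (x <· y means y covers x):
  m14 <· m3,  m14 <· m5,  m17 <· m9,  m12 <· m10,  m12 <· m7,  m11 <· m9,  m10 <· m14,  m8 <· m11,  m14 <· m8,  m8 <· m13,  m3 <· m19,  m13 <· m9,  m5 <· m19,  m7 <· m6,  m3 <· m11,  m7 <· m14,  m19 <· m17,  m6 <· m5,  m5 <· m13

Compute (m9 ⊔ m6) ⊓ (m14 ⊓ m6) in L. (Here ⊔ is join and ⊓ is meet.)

m9 ∨ m6 = m9
m14 ∧ m6 = m7
m9 ∧ m7 = m7

m7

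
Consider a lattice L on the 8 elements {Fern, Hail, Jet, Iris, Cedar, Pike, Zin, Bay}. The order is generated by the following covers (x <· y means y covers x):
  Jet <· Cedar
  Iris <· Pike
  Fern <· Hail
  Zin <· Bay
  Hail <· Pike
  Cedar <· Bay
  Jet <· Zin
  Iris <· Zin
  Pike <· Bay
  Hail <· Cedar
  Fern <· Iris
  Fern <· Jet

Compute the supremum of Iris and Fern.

Common upper bounds of {Iris, Fern}: Bay, Iris, Pike, Zin.
The least among these is Iris.

Iris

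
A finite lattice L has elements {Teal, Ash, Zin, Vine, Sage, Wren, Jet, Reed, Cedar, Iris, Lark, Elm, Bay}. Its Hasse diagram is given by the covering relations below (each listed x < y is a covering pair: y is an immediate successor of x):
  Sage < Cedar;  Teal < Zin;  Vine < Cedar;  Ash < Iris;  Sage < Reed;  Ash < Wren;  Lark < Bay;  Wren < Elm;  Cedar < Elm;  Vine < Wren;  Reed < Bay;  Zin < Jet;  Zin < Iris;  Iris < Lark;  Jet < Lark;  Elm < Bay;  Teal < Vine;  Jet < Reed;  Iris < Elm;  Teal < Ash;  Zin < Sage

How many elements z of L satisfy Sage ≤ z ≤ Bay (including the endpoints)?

5

The interval [Sage, Bay] = {Bay, Cedar, Elm, Reed, Sage}, which has 5 elements.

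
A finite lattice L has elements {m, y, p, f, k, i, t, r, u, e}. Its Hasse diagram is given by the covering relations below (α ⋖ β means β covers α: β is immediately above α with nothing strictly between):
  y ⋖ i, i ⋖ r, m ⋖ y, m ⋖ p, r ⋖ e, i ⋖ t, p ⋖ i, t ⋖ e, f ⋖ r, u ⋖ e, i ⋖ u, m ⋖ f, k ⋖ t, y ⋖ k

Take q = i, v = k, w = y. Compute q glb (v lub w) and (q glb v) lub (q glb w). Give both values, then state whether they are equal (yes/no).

v lub w = k, so q glb (v lub w) = i glb k = y.
q glb v = y and q glb w = y, so (q glb v) lub (q glb w) = y lub y = y.
Equal: yes.

y; y; yes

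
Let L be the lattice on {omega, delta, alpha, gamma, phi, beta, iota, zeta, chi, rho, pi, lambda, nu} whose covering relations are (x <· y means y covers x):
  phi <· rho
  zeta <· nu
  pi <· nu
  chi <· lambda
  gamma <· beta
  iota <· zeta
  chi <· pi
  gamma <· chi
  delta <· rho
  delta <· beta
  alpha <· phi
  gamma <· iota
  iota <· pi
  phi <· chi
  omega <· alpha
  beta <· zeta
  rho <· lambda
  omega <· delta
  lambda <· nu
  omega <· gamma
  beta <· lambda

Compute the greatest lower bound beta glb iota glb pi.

Common lower bounds of {beta, iota, pi}: gamma, omega.
The greatest among these is gamma.

gamma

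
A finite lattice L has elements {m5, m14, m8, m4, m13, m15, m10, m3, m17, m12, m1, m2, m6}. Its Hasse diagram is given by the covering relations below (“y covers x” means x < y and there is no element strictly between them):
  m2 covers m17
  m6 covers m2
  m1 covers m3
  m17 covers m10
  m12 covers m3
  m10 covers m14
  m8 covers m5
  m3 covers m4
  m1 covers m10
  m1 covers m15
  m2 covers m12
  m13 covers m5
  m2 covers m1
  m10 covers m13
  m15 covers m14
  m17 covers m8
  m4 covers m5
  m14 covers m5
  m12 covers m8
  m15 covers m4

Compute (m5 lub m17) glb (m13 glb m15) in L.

m5 ∨ m17 = m17
m13 ∧ m15 = m5
m17 ∧ m5 = m5

m5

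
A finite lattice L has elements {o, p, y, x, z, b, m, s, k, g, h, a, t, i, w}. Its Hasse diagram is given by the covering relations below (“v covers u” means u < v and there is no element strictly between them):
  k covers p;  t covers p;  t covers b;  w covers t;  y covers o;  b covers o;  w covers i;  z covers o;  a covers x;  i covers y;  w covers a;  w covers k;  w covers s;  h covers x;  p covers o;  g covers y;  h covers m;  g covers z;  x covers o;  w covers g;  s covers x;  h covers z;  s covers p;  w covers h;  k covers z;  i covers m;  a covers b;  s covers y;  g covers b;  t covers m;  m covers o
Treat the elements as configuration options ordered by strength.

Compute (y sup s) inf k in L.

y ∨ s = s
s ∧ k = p

p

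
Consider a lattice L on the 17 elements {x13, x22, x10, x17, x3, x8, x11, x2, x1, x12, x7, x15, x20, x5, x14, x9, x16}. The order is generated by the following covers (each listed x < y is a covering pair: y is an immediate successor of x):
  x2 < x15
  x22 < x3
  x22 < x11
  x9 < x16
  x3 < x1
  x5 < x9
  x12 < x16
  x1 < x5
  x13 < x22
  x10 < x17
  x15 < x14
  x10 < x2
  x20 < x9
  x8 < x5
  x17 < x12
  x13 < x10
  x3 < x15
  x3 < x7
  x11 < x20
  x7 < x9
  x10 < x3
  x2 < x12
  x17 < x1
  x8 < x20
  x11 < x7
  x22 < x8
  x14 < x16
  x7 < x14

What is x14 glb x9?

x7

Common lower bounds of {x14, x9}: x10, x11, x13, x22, x3, x7.
The greatest among these is x7.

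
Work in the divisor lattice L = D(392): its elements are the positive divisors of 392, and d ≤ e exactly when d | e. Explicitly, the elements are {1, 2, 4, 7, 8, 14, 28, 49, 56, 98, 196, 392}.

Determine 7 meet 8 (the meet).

In the divisibility order, the meet is the greatest common divisor: gcd(7, 8) = 1.

1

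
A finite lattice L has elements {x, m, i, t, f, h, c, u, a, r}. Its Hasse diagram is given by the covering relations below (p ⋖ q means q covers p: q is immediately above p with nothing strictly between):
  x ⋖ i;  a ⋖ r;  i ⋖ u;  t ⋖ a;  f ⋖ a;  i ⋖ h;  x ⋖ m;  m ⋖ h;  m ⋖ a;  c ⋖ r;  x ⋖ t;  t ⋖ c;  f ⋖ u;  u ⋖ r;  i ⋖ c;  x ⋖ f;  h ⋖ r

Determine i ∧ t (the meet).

x

Common lower bounds of {i, t}: x.
The greatest among these is x.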